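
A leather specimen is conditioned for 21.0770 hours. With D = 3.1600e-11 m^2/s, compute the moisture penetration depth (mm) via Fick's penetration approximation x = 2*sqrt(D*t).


t = 21.0770 hr * 3600 = 75877.2000 s
D * t = 3.1600e-11 * 75877.2000 = 2.3977e-06
x = 2 * sqrt(D*t) = 2 * sqrt(2.3977e-06) = 0.00309691 m = 3.0969 mm


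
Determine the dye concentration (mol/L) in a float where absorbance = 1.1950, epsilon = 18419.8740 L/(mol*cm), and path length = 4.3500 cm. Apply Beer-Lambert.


Formula: c = A / (epsilon * l)
Substituting: c = 1.1950 / (18419.8740 * 4.3500)
Result: 1.4914e-05 mol/L


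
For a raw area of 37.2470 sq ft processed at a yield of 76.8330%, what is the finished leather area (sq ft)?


Formula: finished = raw * yield / 100
Substituting: finished = 37.2470 * 76.8330 / 100
Result: 28.6180 sq ft


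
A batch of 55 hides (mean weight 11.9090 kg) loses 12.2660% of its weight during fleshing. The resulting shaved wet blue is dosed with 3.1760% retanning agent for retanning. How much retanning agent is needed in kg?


Total_raw = N * avg_wt = 55 * 11.9090 = 654.9950 kg
Substrate = Total_raw * (1 - loss/100) = 654.9950 * (1 - 12.2660/100) = 574.6533 kg
Retan = Substrate * pct / 100 = 574.6533 * 3.1760 / 100 = 18.2510 kg


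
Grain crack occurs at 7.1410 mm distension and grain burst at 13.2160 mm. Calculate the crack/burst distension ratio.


Formula: Ratio = crack / burst
Substituting: Ratio = 7.1410 / 13.2160
Result: 0.5403


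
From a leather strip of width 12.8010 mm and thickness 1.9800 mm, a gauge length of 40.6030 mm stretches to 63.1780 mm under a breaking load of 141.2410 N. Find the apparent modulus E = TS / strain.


TS = F / (w * t) = 141.2410 / (12.8010 * 1.9800) = 5.5725 N/mm^2
strain = (Lf - L0) / L0 = (63.1780 - 40.6030) / 40.6030 = 0.5560
E = TS / strain = 5.5725 / 0.5560 = 10.0226 N/mm^2


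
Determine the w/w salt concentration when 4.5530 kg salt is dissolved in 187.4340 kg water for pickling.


Formula: Conc = salt / (water + salt) * 100
Substituting: Conc = 4.5530 / (187.4340 + 4.5530) * 100
Result: 2.3715 %


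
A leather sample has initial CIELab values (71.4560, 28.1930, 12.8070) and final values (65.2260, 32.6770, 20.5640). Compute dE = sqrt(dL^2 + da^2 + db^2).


dL = -6.2300, da = 4.4840, db = 7.7570
dE = sqrt((-6.2300)^2 + 4.4840^2 + 7.7570^2) = 10.9128


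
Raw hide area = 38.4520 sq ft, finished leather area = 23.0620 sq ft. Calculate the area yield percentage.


Formula: Yield = finished / raw * 100
Substituting: Yield = 23.0620 / 38.4520 * 100
Result: 59.9761 %


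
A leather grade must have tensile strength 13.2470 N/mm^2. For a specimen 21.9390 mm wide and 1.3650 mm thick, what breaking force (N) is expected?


Formula: F = TS * w * t
Substituting: F = 13.2470 * 21.9390 * 1.3650
Result: 396.7044 N


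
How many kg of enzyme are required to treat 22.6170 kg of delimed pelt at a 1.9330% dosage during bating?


Formula: Enzyme = substrate * pct / 100
Substituting: Enzyme = 22.6170 * 1.9330 / 100
Result: 0.4372 kg


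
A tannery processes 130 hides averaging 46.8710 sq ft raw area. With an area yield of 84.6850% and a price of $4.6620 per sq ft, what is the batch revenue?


Raw_total = N * avg_area = 130 * 46.8710 = 6093.2300 sq ft
Finished = Raw_total * yield / 100 = 6093.2300 * 84.6850 / 100 = 5160.0518 sq ft
Value = Finished * price = 5160.0518 * 4.6620 = 24056.1616 $


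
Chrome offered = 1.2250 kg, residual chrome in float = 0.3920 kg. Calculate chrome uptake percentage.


Formula: Uptake = (offered - residual) / offered * 100
Substituting: Uptake = (1.2250 - 0.3920) / 1.2250 * 100
Result: 68.0000 %


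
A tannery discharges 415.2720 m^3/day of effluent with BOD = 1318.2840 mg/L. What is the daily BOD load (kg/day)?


Formula: BOD_load = volume * conc / 1000
Substituting: BOD_load = 415.2720 * 1318.2840 / 1000
Result: 547.4464 kg/day


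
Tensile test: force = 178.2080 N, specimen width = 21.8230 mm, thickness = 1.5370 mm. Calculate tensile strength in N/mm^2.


Formula: TS = force / (width * thickness)
Substituting: TS = 178.2080 / (21.8230 * 1.5370)
Result: 5.3130 N/mm^2


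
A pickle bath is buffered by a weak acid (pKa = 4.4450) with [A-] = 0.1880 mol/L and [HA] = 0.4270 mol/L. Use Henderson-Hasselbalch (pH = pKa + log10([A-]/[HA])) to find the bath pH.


ratio = [A-] / [HA] = 0.1880 / 0.4270 = 0.4403
log10(ratio) = -0.3563
pH = pKa + log10(ratio) = 4.4450 - 0.3563 = 4.0887


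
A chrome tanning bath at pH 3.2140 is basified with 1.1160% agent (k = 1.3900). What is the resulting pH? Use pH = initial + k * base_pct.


Formula: pH_final = pH_initial + k * base_pct
Substituting: pH_final = 3.2140 + 1.3900 * 1.1160
Result: 4.7652


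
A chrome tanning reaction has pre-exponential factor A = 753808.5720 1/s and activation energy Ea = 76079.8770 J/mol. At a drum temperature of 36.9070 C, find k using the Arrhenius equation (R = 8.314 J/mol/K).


T_K = T_C + 273.15 = 36.9070 + 273.15 = 310.0570 K
exponent = -Ea / (R * T_K) = -76079.8770 / (8.314 * 310.0570) = -29.5133
k = A * exp(exponent) = 753808.5720 * exp(-29.5133) = 1.1476e-07 1/s


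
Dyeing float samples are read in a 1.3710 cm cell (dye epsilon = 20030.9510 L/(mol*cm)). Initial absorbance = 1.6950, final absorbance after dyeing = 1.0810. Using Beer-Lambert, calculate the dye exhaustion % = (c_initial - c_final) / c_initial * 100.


c_initial = A_i / (epsilon * l) = 1.6950 / (20030.9510 * 1.3710) = 6.1721e-05 mol/L
c_final = A_f / (epsilon * l) = 1.0810 / (20030.9510 * 1.3710) = 3.9363e-05 mol/L
Exhaustion = (c_initial - c_final) / c_initial * 100 = (6.1721e-05 - 3.9363e-05) / 6.1721e-05 * 100 = 36.2242 %


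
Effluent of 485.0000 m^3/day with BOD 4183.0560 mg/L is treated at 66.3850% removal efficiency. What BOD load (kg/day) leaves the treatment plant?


Load_in = volume * conc / 1000 = 485.0000 * 4183.0560 / 1000 = 2028.7822 kg/day
Removed = Load_in * eff / 100 = 2028.7822 * 66.3850 / 100 = 1346.8070 kg/day
Load_out = Load_in - Removed = 2028.7822 - 1346.8070 = 681.9751 kg/day


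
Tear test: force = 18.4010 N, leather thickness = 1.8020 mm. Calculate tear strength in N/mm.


Formula: Tear strength = force / thickness
Substituting: Tear strength = 18.4010 / 1.8020
Result: 10.2114 N/mm


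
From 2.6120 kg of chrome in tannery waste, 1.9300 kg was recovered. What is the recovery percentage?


Formula: Recovery = recovered / input * 100
Substituting: Recovery = 1.9300 / 2.6120 * 100
Result: 73.8897 %


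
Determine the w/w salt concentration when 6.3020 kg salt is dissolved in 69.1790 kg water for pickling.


Formula: Conc = salt / (water + salt) * 100
Substituting: Conc = 6.3020 / (69.1790 + 6.3020) * 100
Result: 8.3491 %


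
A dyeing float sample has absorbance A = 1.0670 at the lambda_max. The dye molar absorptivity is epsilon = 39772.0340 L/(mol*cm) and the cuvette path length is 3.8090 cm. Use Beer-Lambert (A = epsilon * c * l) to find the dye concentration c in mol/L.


Formula: c = A / (epsilon * l)
Substituting: c = 1.0670 / (39772.0340 * 3.8090)
Result: 7.0433e-06 mol/L


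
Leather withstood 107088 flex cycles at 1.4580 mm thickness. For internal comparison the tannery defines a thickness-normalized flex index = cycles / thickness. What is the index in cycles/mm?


Formula: Index = cycles / thickness
Substituting: Index = 107088 / 1.4580
Result: 73448.5597 cycles/mm


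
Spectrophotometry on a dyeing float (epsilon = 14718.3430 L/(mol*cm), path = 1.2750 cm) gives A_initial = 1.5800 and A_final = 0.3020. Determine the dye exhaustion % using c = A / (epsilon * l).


c_initial = A_i / (epsilon * l) = 1.5800 / (14718.3430 * 1.2750) = 8.4195e-05 mol/L
c_final = A_f / (epsilon * l) = 0.3020 / (14718.3430 * 1.2750) = 1.6093e-05 mol/L
Exhaustion = (c_initial - c_final) / c_initial * 100 = (8.4195e-05 - 1.6093e-05) / 8.4195e-05 * 100 = 80.8861 %


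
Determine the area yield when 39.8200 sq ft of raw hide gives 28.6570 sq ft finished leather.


Formula: Yield = finished / raw * 100
Substituting: Yield = 28.6570 / 39.8200 * 100
Result: 71.9663 %


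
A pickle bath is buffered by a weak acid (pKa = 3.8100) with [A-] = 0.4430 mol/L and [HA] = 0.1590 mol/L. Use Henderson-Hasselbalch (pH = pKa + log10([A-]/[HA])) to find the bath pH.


ratio = [A-] / [HA] = 0.4430 / 0.1590 = 2.7862
log10(ratio) = 0.4450
pH = pKa + log10(ratio) = 3.8100 + 0.4450 = 4.2550


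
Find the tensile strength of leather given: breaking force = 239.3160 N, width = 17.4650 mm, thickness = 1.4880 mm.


Formula: TS = force / (width * thickness)
Substituting: TS = 239.3160 / (17.4650 * 1.4880)
Result: 9.2087 N/mm^2


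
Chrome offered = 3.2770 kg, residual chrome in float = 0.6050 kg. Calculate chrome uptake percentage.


Formula: Uptake = (offered - residual) / offered * 100
Substituting: Uptake = (3.2770 - 0.6050) / 3.2770 * 100
Result: 81.5380 %


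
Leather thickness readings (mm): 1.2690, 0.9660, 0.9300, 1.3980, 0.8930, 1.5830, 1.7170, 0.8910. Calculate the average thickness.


Formula: Average = sum / n
Substituting: Average = 9.6470 / 8
Result: 1.2059 mm


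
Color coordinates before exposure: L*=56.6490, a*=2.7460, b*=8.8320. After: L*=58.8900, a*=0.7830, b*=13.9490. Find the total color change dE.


dL = 2.2410, da = -1.9630, db = 5.1170
dE = sqrt(2.2410^2 + (-1.9630)^2 + 5.1170^2) = 5.9211


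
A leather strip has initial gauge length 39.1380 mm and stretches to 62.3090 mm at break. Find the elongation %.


Formula: Elongation = (Lf - L0) / L0 * 100
Substituting: Elongation = (62.3090 - 39.1380) / 39.1380 * 100
Result: 59.2033 %


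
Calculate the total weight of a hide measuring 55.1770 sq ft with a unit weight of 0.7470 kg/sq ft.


Formula: Weight = area * weight_per_sqft
Substituting: Weight = 55.1770 * 0.7470
Result: 41.2172 kg


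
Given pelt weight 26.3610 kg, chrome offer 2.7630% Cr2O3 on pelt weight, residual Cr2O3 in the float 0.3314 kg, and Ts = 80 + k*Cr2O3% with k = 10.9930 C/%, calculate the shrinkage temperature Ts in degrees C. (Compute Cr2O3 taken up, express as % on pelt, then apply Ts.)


Offered = pelt * offer_pct / 100 = 26.3610 * 2.7630 / 100 = 0.7284 kg
Uptake = offered - residual = 0.7284 - 0.3314 = 0.3970 kg
Cr2O3% on pelt = uptake / pelt * 100 = 0.3970 / 26.3610 * 100 = 1.5058 %
Ts = 80 + k * Cr2O3% = 80 + 10.9930 * 1.5058 = 96.5537 C


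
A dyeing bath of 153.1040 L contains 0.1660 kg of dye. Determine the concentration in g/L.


Formula: Conc = dye_mass(kg) / volume(L) * 1000
Substituting: Conc = 0.1660 / 153.1040 * 1000
Result: 1.0842 g/L


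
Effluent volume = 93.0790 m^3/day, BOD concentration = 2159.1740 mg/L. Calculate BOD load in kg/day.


Formula: BOD_load = volume * conc / 1000
Substituting: BOD_load = 93.0790 * 2159.1740 / 1000
Result: 200.9738 kg/day


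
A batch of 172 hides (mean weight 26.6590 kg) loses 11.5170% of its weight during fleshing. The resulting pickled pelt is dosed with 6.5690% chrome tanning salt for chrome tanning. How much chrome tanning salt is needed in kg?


Total_raw = N * avg_wt = 172 * 26.6590 = 4585.3480 kg
Substrate = Total_raw * (1 - loss/100) = 4585.3480 * (1 - 11.5170/100) = 4057.2535 kg
Chrome = Substrate * pct / 100 = 4057.2535 * 6.5690 / 100 = 266.5210 kg


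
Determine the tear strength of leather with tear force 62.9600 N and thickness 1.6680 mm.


Formula: Tear strength = force / thickness
Substituting: Tear strength = 62.9600 / 1.6680
Result: 37.7458 N/mm


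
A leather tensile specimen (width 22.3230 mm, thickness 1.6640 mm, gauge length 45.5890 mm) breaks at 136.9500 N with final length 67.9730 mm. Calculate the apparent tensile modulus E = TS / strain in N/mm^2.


TS = F / (w * t) = 136.9500 / (22.3230 * 1.6640) = 3.6869 N/mm^2
strain = (Lf - L0) / L0 = (67.9730 - 45.5890) / 45.5890 = 0.4910
E = TS / strain = 3.6869 / 0.4910 = 7.5089 N/mm^2


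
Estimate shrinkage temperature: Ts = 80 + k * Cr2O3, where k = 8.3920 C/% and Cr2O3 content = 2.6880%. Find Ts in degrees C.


Formula: Ts = 80 + k * Cr2O3
Substituting: Ts = 80 + 8.3920 * 2.6880
Result: 102.5577 C


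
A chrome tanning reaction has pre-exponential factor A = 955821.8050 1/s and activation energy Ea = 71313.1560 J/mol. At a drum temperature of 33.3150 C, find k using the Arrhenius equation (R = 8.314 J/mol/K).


T_K = T_C + 273.15 = 33.3150 + 273.15 = 306.4650 K
exponent = -Ea / (R * T_K) = -71313.1560 / (8.314 * 306.4650) = -27.9884
k = A * exp(exponent) = 955821.8050 * exp(-27.9884) = 6.6858e-07 1/s


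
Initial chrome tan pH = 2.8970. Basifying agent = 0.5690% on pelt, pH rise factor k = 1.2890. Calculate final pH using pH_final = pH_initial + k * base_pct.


Formula: pH_final = pH_initial + k * base_pct
Substituting: pH_final = 2.8970 + 1.2890 * 0.5690
Result: 3.6304


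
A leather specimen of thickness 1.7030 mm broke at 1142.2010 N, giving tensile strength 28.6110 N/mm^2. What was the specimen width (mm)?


Formula: w = F / (TS * t)
Substituting: w = 1142.2010 / (28.6110 * 1.7030)
Result: 23.4420 mm


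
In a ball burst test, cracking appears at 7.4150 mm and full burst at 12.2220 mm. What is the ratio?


Formula: Ratio = crack / burst
Substituting: Ratio = 7.4150 / 12.2220
Result: 0.6067


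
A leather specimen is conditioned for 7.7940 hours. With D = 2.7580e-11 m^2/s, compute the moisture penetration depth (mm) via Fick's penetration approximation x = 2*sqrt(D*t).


t = 7.7940 hr * 3600 = 28058.4000 s
D * t = 2.7580e-11 * 28058.4000 = 7.7385e-07
x = 2 * sqrt(D*t) = 2 * sqrt(7.7385e-07) = 0.00175938 m = 1.7594 mm


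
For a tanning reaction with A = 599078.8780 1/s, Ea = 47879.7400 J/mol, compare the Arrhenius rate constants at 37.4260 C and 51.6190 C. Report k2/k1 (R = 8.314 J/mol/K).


T1 = 37.4260 + 273.15 = 310.5760 K; T2 = 51.6190 + 273.15 = 324.7690 K
k1 = A * exp(-Ea/(R*T1)) = 599078.8780 * exp(-47879.7400/(8.314*310.5760)) = 0.00530243 1/s
k2 = A * exp(-Ea/(R*T2)) = 599078.8780 * exp(-47879.7400/(8.314*324.7690)) = 0.0119236 1/s
k2/k1 = 0.0119236 / 0.00530243 = 2.2487


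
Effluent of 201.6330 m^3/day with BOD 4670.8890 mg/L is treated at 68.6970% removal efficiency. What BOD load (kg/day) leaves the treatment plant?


Load_in = volume * conc / 1000 = 201.6330 * 4670.8890 / 1000 = 941.8054 kg/day
Removed = Load_in * eff / 100 = 941.8054 * 68.6970 / 100 = 646.9920 kg/day
Load_out = Load_in - Removed = 941.8054 - 646.9920 = 294.8133 kg/day


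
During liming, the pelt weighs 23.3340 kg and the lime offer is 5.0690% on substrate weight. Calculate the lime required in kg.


Formula: Lime = substrate * pct / 100
Substituting: Lime = 23.3340 * 5.0690 / 100
Result: 1.1828 kg


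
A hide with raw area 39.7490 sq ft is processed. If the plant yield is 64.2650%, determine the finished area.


Formula: finished = raw * yield / 100
Substituting: finished = 39.7490 * 64.2650 / 100
Result: 25.5447 sq ft


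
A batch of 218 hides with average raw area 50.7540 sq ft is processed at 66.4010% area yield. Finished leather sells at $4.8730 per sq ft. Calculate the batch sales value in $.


Raw_total = N * avg_area = 218 * 50.7540 = 11064.3720 sq ft
Finished = Raw_total * yield / 100 = 11064.3720 * 66.4010 / 100 = 7346.8537 sq ft
Value = Finished * price = 7346.8537 * 4.8730 = 35801.2178 $


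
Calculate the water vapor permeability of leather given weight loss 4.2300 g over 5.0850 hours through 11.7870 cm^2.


Formula: WVP = loss / (area * time)
Substituting: WVP = 4.2300 / (11.7870 * 5.0850)
Result: 0.0705742 g/(cm^2*hr)


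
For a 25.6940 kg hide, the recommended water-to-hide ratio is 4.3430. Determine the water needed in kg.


Formula: Water = hide_weight * ratio
Substituting: Water = 25.6940 * 4.3430
Result: 111.5890 kg


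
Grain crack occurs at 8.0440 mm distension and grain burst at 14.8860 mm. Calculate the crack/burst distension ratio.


Formula: Ratio = crack / burst
Substituting: Ratio = 8.0440 / 14.8860
Result: 0.5404


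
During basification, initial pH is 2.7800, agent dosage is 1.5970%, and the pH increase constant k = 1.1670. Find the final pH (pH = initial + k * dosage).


Formula: pH_final = pH_initial + k * base_pct
Substituting: pH_final = 2.7800 + 1.1670 * 1.5970
Result: 4.6437


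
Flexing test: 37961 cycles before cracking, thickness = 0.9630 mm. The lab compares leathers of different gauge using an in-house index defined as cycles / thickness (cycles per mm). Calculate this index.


Formula: Index = cycles / thickness
Substituting: Index = 37961 / 0.9630
Result: 39419.5223 cycles/mm


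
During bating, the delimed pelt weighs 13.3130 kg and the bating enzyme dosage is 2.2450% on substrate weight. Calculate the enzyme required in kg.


Formula: Enzyme = substrate * pct / 100
Substituting: Enzyme = 13.3130 * 2.2450 / 100
Result: 0.2989 kg


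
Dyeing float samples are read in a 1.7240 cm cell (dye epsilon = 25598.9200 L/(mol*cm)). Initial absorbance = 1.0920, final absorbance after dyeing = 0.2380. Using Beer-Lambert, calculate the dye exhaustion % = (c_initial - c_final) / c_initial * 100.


c_initial = A_i / (epsilon * l) = 1.0920 / (25598.9200 * 1.7240) = 2.4744e-05 mol/L
c_final = A_f / (epsilon * l) = 0.2380 / (25598.9200 * 1.7240) = 5.3928e-06 mol/L
Exhaustion = (c_initial - c_final) / c_initial * 100 = (2.4744e-05 - 5.3928e-06) / 2.4744e-05 * 100 = 78.2051 %


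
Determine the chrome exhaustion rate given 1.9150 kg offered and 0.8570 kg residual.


Formula: Uptake = (offered - residual) / offered * 100
Substituting: Uptake = (1.9150 - 0.8570) / 1.9150 * 100
Result: 55.2480 %


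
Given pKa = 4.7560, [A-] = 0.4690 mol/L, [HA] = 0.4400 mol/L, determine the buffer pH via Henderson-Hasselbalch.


ratio = [A-] / [HA] = 0.4690 / 0.4400 = 1.0659
log10(ratio) = 0.0277202
pH = pKa + log10(ratio) = 4.7560 + 0.0277202 = 4.7837


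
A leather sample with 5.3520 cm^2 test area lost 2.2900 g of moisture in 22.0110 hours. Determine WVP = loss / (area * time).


Formula: WVP = loss / (area * time)
Substituting: WVP = 2.2900 / (5.3520 * 22.0110)
Result: 0.0194393 g/(cm^2*hr)


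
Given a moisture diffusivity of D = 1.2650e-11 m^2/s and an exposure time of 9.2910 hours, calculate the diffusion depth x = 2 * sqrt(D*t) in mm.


t = 9.2910 hr * 3600 = 33447.6000 s
D * t = 1.2650e-11 * 33447.6000 = 4.2311e-07
x = 2 * sqrt(D*t) = 2 * sqrt(4.2311e-07) = 0.00130094 m = 1.3009 mm


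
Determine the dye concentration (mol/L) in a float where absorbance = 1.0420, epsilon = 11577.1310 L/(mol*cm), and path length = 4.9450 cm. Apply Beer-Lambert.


Formula: c = A / (epsilon * l)
Substituting: c = 1.0420 / (11577.1310 * 4.9450)
Result: 1.8201e-05 mol/L


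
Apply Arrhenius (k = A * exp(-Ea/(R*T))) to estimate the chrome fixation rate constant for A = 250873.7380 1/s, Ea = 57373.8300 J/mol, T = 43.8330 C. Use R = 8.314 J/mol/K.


T_K = T_C + 273.15 = 43.8330 + 273.15 = 316.9830 K
exponent = -Ea / (R * T_K) = -57373.8300 / (8.314 * 316.9830) = -21.7705
k = A * exp(exponent) = 250873.7380 * exp(-21.7705) = 8.8036e-05 1/s


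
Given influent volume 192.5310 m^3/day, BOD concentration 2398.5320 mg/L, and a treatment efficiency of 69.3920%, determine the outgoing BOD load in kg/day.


Load_in = volume * conc / 1000 = 192.5310 * 2398.5320 / 1000 = 461.7918 kg/day
Removed = Load_in * eff / 100 = 461.7918 * 69.3920 / 100 = 320.4465 kg/day
Load_out = Load_in - Removed = 461.7918 - 320.4465 = 141.3452 kg/day


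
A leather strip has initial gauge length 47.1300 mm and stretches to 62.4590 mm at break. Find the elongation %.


Formula: Elongation = (Lf - L0) / L0 * 100
Substituting: Elongation = (62.4590 - 47.1300) / 47.1300 * 100
Result: 32.5249 %


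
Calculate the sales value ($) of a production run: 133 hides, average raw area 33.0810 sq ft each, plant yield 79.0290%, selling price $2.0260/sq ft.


Raw_total = N * avg_area = 133 * 33.0810 = 4399.7730 sq ft
Finished = Raw_total * yield / 100 = 4399.7730 * 79.0290 / 100 = 3477.0966 sq ft
Value = Finished * price = 3477.0966 * 2.0260 = 7044.5977 $


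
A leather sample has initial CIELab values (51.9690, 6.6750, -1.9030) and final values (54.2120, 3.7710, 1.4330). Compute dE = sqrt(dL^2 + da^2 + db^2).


dL = 2.2430, da = -2.9040, db = 3.3360
dE = sqrt(2.2430^2 + (-2.9040)^2 + 3.3360^2) = 4.9591


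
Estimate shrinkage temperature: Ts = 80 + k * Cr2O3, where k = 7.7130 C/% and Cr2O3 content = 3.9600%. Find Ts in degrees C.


Formula: Ts = 80 + k * Cr2O3
Substituting: Ts = 80 + 7.7130 * 3.9600
Result: 110.5435 C


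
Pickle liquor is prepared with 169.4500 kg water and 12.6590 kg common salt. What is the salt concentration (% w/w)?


Formula: Conc = salt / (water + salt) * 100
Substituting: Conc = 12.6590 / (169.4500 + 12.6590) * 100
Result: 6.9513 %


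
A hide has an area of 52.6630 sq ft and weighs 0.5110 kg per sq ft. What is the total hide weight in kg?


Formula: Weight = area * weight_per_sqft
Substituting: Weight = 52.6630 * 0.5110
Result: 26.9108 kg


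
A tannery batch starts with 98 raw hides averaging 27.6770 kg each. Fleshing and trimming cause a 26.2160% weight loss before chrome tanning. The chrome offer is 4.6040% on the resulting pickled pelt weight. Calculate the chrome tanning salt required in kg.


Total_raw = N * avg_wt = 98 * 27.6770 = 2712.3460 kg
Substrate = Total_raw * (1 - loss/100) = 2712.3460 * (1 - 26.2160/100) = 2001.2774 kg
Chrome = Substrate * pct / 100 = 2001.2774 * 4.6040 / 100 = 92.1388 kg


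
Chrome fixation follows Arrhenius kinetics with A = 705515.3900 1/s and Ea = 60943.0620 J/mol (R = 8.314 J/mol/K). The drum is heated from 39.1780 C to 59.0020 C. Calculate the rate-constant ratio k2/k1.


T1 = 39.1780 + 273.15 = 312.3280 K; T2 = 59.0020 + 273.15 = 332.1520 K
k1 = A * exp(-Ea/(R*T1)) = 705515.3900 * exp(-60943.0620/(8.314*312.3280)) = 4.5273e-05 1/s
k2 = A * exp(-Ea/(R*T2)) = 705515.3900 * exp(-60943.0620/(8.314*332.1520)) = 1.8373e-04 1/s
k2/k1 = 1.8373e-04 / 4.5273e-05 = 4.0582


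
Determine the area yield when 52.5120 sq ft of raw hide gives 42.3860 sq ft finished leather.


Formula: Yield = finished / raw * 100
Substituting: Yield = 42.3860 / 52.5120 * 100
Result: 80.7168 %


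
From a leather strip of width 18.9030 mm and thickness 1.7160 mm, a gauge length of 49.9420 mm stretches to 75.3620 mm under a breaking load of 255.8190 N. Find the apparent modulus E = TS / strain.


TS = F / (w * t) = 255.8190 / (18.9030 * 1.7160) = 7.8865 N/mm^2
strain = (Lf - L0) / L0 = (75.3620 - 49.9420) / 49.9420 = 0.5090
E = TS / strain = 7.8865 / 0.5090 = 15.4944 N/mm^2


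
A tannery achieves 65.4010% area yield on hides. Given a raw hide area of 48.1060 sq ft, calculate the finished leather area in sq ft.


Formula: finished = raw * yield / 100
Substituting: finished = 48.1060 * 65.4010 / 100
Result: 31.4618 sq ft


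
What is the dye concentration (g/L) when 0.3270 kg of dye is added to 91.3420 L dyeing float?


Formula: Conc = dye_mass(kg) / volume(L) * 1000
Substituting: Conc = 0.3270 / 91.3420 * 1000
Result: 3.5800 g/L


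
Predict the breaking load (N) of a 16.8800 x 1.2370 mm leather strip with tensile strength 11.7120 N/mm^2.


Formula: F = TS * w * t
Substituting: F = 11.7120 * 16.8800 * 1.2370
Result: 244.5531 N


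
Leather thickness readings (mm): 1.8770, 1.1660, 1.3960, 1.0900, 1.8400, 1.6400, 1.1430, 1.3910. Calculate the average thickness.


Formula: Average = sum / n
Substituting: Average = 11.5430 / 8
Result: 1.4429 mm


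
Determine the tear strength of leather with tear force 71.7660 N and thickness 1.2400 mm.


Formula: Tear strength = force / thickness
Substituting: Tear strength = 71.7660 / 1.2400
Result: 57.8758 N/mm


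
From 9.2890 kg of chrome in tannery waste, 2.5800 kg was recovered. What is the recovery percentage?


Formula: Recovery = recovered / input * 100
Substituting: Recovery = 2.5800 / 9.2890 * 100
Result: 27.7748 %


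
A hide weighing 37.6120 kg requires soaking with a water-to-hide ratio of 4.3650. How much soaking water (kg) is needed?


Formula: Water = hide_weight * ratio
Substituting: Water = 37.6120 * 4.3650
Result: 164.1764 kg


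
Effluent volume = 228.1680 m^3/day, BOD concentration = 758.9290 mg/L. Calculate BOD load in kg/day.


Formula: BOD_load = volume * conc / 1000
Substituting: BOD_load = 228.1680 * 758.9290 / 1000
Result: 173.1633 kg/day


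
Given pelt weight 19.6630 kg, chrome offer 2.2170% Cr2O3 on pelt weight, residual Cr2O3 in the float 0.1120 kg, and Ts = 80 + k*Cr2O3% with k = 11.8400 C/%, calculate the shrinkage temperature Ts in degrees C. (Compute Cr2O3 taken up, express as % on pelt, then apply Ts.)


Offered = pelt * offer_pct / 100 = 19.6630 * 2.2170 / 100 = 0.4359 kg
Uptake = offered - residual = 0.4359 - 0.1120 = 0.3239 kg
Cr2O3% on pelt = uptake / pelt * 100 = 0.3239 / 19.6630 * 100 = 1.6474 %
Ts = 80 + k * Cr2O3% = 80 + 11.8400 * 1.6474 = 99.5052 C


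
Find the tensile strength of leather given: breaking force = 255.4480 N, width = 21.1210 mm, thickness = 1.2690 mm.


Formula: TS = force / (width * thickness)
Substituting: TS = 255.4480 / (21.1210 * 1.2690)
Result: 9.5307 N/mm^2


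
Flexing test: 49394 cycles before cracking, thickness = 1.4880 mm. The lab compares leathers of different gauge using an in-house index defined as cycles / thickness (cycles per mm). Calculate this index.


Formula: Index = cycles / thickness
Substituting: Index = 49394 / 1.4880
Result: 33194.8925 cycles/mm


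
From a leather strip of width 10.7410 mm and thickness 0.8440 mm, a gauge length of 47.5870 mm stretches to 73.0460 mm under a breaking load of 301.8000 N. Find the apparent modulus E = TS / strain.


TS = F / (w * t) = 301.8000 / (10.7410 * 0.8440) = 33.2914 N/mm^2
strain = (Lf - L0) / L0 = (73.0460 - 47.5870) / 47.5870 = 0.5350
E = TS / strain = 33.2914 / 0.5350 = 62.2270 N/mm^2


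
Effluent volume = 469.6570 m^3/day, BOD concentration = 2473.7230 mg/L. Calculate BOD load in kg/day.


Formula: BOD_load = volume * conc / 1000
Substituting: BOD_load = 469.6570 * 2473.7230 / 1000
Result: 1161.8013 kg/day


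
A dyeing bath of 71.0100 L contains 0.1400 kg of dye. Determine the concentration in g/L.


Formula: Conc = dye_mass(kg) / volume(L) * 1000
Substituting: Conc = 0.1400 / 71.0100 * 1000
Result: 1.9716 g/L


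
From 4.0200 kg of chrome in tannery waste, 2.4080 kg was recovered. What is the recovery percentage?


Formula: Recovery = recovered / input * 100
Substituting: Recovery = 2.4080 / 4.0200 * 100
Result: 59.9005 %


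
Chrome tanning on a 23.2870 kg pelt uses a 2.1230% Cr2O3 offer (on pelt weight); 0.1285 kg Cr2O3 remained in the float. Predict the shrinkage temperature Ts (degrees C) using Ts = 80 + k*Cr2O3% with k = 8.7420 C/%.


Offered = pelt * offer_pct / 100 = 23.2870 * 2.1230 / 100 = 0.4944 kg
Uptake = offered - residual = 0.4944 - 0.1285 = 0.3659 kg
Cr2O3% on pelt = uptake / pelt * 100 = 0.3659 / 23.2870 * 100 = 1.5712 %
Ts = 80 + k * Cr2O3% = 80 + 8.7420 * 1.5712 = 93.7353 C


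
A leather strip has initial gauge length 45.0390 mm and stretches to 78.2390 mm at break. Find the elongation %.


Formula: Elongation = (Lf - L0) / L0 * 100
Substituting: Elongation = (78.2390 - 45.0390) / 45.0390 * 100
Result: 73.7139 %


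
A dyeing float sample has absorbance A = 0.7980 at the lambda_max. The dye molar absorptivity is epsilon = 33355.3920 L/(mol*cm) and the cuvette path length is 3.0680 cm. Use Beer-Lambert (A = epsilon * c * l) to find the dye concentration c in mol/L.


Formula: c = A / (epsilon * l)
Substituting: c = 0.7980 / (33355.3920 * 3.0680)
Result: 7.7980e-06 mol/L


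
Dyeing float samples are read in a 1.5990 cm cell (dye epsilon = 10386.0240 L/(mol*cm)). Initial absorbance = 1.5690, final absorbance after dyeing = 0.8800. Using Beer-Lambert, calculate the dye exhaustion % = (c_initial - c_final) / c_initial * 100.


c_initial = A_i / (epsilon * l) = 1.5690 / (10386.0240 * 1.5990) = 9.4477e-05 mol/L
c_final = A_f / (epsilon * l) = 0.8800 / (10386.0240 * 1.5990) = 5.2989e-05 mol/L
Exhaustion = (c_initial - c_final) / c_initial * 100 = (9.4477e-05 - 5.2989e-05) / 9.4477e-05 * 100 = 43.9133 %


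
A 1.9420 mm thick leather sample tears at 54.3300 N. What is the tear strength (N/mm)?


Formula: Tear strength = force / thickness
Substituting: Tear strength = 54.3300 / 1.9420
Result: 27.9763 N/mm


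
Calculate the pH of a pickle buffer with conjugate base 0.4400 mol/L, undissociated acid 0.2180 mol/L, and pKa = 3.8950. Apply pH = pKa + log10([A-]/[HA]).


ratio = [A-] / [HA] = 0.4400 / 0.2180 = 2.0183
log10(ratio) = 0.3050
pH = pKa + log10(ratio) = 3.8950 + 0.3050 = 4.2000


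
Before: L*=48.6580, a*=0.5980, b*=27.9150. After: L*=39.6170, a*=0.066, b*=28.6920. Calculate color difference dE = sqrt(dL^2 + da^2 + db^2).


dL = -9.0410, da = -0.5320, db = 0.7770
dE = sqrt((-9.0410)^2 + (-0.5320)^2 + 0.7770^2) = 9.0899


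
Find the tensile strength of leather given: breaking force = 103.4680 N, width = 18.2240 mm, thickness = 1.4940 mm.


Formula: TS = force / (width * thickness)
Substituting: TS = 103.4680 / (18.2240 * 1.4940)
Result: 3.8002 N/mm^2


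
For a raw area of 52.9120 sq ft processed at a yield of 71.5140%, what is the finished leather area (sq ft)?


Formula: finished = raw * yield / 100
Substituting: finished = 52.9120 * 71.5140 / 100
Result: 37.8395 sq ft


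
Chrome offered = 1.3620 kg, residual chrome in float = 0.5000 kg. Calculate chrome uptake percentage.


Formula: Uptake = (offered - residual) / offered * 100
Substituting: Uptake = (1.3620 - 0.5000) / 1.3620 * 100
Result: 63.2893 %


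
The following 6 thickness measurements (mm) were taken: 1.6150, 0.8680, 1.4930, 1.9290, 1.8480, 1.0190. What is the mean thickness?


Formula: Average = sum / n
Substituting: Average = 8.7720 / 6
Result: 1.4620 mm


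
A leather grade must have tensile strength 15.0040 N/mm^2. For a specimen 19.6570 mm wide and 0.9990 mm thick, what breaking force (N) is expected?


Formula: F = TS * w * t
Substituting: F = 15.0040 * 19.6570 * 0.9990
Result: 294.6387 N


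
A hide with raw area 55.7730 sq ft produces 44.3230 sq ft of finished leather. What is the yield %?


Formula: Yield = finished / raw * 100
Substituting: Yield = 44.3230 / 55.7730 * 100
Result: 79.4704 %


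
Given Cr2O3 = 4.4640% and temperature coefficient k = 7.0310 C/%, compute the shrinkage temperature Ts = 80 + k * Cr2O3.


Formula: Ts = 80 + k * Cr2O3
Substituting: Ts = 80 + 7.0310 * 4.4640
Result: 111.3864 C


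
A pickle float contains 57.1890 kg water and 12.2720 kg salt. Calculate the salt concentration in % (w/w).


Formula: Conc = salt / (water + salt) * 100
Substituting: Conc = 12.2720 / (57.1890 + 12.2720) * 100
Result: 17.6675 %


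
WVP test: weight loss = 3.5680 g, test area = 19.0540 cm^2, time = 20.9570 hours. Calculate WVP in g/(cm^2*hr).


Formula: WVP = loss / (area * time)
Substituting: WVP = 3.5680 / (19.0540 * 20.9570)
Result: 0.00893531 g/(cm^2*hr)


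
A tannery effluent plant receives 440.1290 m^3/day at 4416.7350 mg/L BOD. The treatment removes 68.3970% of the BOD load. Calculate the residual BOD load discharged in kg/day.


Load_in = volume * conc / 1000 = 440.1290 * 4416.7350 / 1000 = 1943.9332 kg/day
Removed = Load_in * eff / 100 = 1943.9332 * 68.3970 / 100 = 1329.5920 kg/day
Load_out = Load_in - Removed = 1943.9332 - 1329.5920 = 614.3412 kg/day


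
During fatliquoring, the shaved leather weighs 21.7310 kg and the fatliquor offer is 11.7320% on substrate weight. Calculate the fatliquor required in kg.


Formula: Fat = substrate * pct / 100
Substituting: Fat = 21.7310 * 11.7320 / 100
Result: 2.5495 kg


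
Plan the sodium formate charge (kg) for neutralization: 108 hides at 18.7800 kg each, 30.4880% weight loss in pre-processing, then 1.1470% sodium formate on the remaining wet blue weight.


Total_raw = N * avg_wt = 108 * 18.7800 = 2028.2400 kg
Substrate = Total_raw * (1 - loss/100) = 2028.2400 * (1 - 30.4880/100) = 1409.8702 kg
Neutralizer = Substrate * pct / 100 = 1409.8702 * 1.1470 / 100 = 16.1712 kg


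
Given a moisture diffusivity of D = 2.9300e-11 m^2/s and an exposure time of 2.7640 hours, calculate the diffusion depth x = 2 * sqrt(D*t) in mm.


t = 2.7640 hr * 3600 = 9950.4000 s
D * t = 2.9300e-11 * 9950.4000 = 2.9155e-07
x = 2 * sqrt(D*t) = 2 * sqrt(2.9155e-07) = 0.0010799 m = 1.0799 mm


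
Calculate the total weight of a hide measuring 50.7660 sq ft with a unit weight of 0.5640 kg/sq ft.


Formula: Weight = area * weight_per_sqft
Substituting: Weight = 50.7660 * 0.5640
Result: 28.6320 kg


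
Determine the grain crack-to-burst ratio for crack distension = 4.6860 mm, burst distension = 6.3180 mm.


Formula: Ratio = crack / burst
Substituting: Ratio = 4.6860 / 6.3180
Result: 0.7417


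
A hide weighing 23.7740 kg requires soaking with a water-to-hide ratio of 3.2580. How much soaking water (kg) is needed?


Formula: Water = hide_weight * ratio
Substituting: Water = 23.7740 * 3.2580
Result: 77.4557 kg


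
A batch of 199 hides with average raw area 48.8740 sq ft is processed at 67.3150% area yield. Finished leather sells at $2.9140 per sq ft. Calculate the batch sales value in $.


Raw_total = N * avg_area = 199 * 48.8740 = 9725.9260 sq ft
Finished = Raw_total * yield / 100 = 9725.9260 * 67.3150 / 100 = 6547.0071 sq ft
Value = Finished * price = 6547.0071 * 2.9140 = 19077.9787 $


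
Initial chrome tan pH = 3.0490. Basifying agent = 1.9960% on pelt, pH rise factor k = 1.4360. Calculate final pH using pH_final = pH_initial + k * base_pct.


Formula: pH_final = pH_initial + k * base_pct
Substituting: pH_final = 3.0490 + 1.4360 * 1.9960
Result: 5.9153


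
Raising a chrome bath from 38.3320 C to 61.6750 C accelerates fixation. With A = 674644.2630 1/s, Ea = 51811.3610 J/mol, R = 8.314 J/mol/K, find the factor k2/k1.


T1 = 38.3320 + 273.15 = 311.4820 K; T2 = 61.6750 + 273.15 = 334.8250 K
k1 = A * exp(-Ea/(R*T1)) = 674644.2630 * exp(-51811.3610/(8.314*311.4820)) = 0.00138084 1/s
k2 = A * exp(-Ea/(R*T2)) = 674644.2630 * exp(-51811.3610/(8.314*334.8250)) = 0.00557071 1/s
k2/k1 = 0.00557071 / 0.00138084 = 4.0343


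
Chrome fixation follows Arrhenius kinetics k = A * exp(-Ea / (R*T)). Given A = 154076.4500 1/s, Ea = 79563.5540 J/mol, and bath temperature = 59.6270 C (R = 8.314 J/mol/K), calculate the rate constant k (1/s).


T_K = T_C + 273.15 = 59.6270 + 273.15 = 332.7770 K
exponent = -Ea / (R * T_K) = -79563.5540 / (8.314 * 332.7770) = -28.7575
k = A * exp(exponent) = 154076.4500 * exp(-28.7575) = 4.9948e-08 1/s


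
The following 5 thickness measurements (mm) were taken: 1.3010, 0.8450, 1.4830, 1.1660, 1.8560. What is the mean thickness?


Formula: Average = sum / n
Substituting: Average = 6.6510 / 5
Result: 1.3302 mm


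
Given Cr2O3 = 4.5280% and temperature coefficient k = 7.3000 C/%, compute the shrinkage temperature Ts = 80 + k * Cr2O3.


Formula: Ts = 80 + k * Cr2O3
Substituting: Ts = 80 + 7.3000 * 4.5280
Result: 113.0544 C


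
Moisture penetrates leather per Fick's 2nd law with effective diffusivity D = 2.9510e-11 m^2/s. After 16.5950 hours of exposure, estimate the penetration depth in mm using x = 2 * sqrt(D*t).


t = 16.5950 hr * 3600 = 59742.0000 s
D * t = 2.9510e-11 * 59742.0000 = 1.7630e-06
x = 2 * sqrt(D*t) = 2 * sqrt(1.7630e-06) = 0.00265555 m = 2.6555 mm


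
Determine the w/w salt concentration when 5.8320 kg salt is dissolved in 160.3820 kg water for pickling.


Formula: Conc = salt / (water + salt) * 100
Substituting: Conc = 5.8320 / (160.3820 + 5.8320) * 100
Result: 3.5087 %


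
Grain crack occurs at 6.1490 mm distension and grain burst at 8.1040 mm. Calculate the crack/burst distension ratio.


Formula: Ratio = crack / burst
Substituting: Ratio = 6.1490 / 8.1040
Result: 0.7588


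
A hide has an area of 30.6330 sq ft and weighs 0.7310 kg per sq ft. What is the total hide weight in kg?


Formula: Weight = area * weight_per_sqft
Substituting: Weight = 30.6330 * 0.7310
Result: 22.3927 kg


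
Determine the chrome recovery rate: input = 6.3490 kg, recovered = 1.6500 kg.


Formula: Recovery = recovered / input * 100
Substituting: Recovery = 1.6500 / 6.3490 * 100
Result: 25.9883 %


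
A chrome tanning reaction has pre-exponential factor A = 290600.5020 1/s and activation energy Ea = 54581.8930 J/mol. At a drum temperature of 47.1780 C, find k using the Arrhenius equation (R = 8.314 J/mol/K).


T_K = T_C + 273.15 = 47.1780 + 273.15 = 320.3280 K
exponent = -Ea / (R * T_K) = -54581.8930 / (8.314 * 320.3280) = -20.4948
k = A * exp(exponent) = 290600.5020 * exp(-20.4948) = 3.6519e-04 1/s


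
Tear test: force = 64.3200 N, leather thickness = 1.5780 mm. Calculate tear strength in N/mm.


Formula: Tear strength = force / thickness
Substituting: Tear strength = 64.3200 / 1.5780
Result: 40.7605 N/mm


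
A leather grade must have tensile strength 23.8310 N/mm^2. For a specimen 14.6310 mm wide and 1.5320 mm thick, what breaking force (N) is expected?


Formula: F = TS * w * t
Substituting: F = 23.8310 * 14.6310 * 1.5320
Result: 534.1645 N


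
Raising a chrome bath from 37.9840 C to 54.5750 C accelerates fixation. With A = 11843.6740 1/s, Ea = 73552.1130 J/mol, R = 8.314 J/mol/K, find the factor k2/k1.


T1 = 37.9840 + 273.15 = 311.1340 K; T2 = 54.5750 + 273.15 = 327.7250 K
k1 = A * exp(-Ea/(R*T1)) = 11843.6740 * exp(-73552.1130/(8.314*311.1340)) = 5.3060e-09 1/s
k2 = A * exp(-Ea/(R*T2)) = 11843.6740 * exp(-73552.1130/(8.314*327.7250)) = 2.2383e-08 1/s
k2/k1 = 2.2383e-08 / 5.3060e-09 = 4.2184


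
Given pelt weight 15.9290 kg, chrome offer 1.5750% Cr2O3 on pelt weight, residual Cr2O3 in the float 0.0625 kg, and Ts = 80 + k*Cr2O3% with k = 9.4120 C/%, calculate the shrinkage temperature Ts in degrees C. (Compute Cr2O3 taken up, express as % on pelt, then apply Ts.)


Offered = pelt * offer_pct / 100 = 15.9290 * 1.5750 / 100 = 0.2509 kg
Uptake = offered - residual = 0.2509 - 0.0625 = 0.1884 kg
Cr2O3% on pelt = uptake / pelt * 100 = 0.1884 / 15.9290 * 100 = 1.1826 %
Ts = 80 + k * Cr2O3% = 80 + 9.4120 * 1.1826 = 91.1310 C


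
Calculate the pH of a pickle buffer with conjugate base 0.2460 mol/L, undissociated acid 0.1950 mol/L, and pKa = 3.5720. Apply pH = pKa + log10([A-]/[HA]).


ratio = [A-] / [HA] = 0.2460 / 0.1950 = 1.2615
log10(ratio) = 0.1009
pH = pKa + log10(ratio) = 3.5720 + 0.1009 = 3.6729


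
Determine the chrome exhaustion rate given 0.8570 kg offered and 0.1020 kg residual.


Formula: Uptake = (offered - residual) / offered * 100
Substituting: Uptake = (0.8570 - 0.1020) / 0.8570 * 100
Result: 88.0980 %


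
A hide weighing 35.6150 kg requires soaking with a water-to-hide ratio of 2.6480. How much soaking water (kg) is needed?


Formula: Water = hide_weight * ratio
Substituting: Water = 35.6150 * 2.6480
Result: 94.3085 kg


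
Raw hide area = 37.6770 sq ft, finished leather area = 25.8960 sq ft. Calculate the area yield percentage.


Formula: Yield = finished / raw * 100
Substituting: Yield = 25.8960 / 37.6770 * 100
Result: 68.7316 %


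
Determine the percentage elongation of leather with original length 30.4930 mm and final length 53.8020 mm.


Formula: Elongation = (Lf - L0) / L0 * 100
Substituting: Elongation = (53.8020 - 30.4930) / 30.4930 * 100
Result: 76.4405 %


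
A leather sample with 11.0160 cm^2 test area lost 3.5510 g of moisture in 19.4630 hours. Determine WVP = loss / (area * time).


Formula: WVP = loss / (area * time)
Substituting: WVP = 3.5510 / (11.0160 * 19.4630)
Result: 0.0165622 g/(cm^2*hr)


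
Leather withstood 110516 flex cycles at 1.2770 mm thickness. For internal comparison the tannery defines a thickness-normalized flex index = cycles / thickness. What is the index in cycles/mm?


Formula: Index = cycles / thickness
Substituting: Index = 110516 / 1.2770
Result: 86543.4612 cycles/mm
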